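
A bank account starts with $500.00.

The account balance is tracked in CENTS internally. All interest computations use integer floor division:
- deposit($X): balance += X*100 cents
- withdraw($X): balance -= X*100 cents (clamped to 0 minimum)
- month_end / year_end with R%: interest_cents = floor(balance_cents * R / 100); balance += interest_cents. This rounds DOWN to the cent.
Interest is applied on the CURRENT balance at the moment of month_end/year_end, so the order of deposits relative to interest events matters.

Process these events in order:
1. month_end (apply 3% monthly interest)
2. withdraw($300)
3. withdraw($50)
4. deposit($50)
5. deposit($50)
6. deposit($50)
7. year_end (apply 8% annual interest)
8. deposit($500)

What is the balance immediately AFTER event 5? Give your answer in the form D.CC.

After 1 (month_end (apply 3% monthly interest)): balance=$515.00 total_interest=$15.00
After 2 (withdraw($300)): balance=$215.00 total_interest=$15.00
After 3 (withdraw($50)): balance=$165.00 total_interest=$15.00
After 4 (deposit($50)): balance=$215.00 total_interest=$15.00
After 5 (deposit($50)): balance=$265.00 total_interest=$15.00

Answer: 265.00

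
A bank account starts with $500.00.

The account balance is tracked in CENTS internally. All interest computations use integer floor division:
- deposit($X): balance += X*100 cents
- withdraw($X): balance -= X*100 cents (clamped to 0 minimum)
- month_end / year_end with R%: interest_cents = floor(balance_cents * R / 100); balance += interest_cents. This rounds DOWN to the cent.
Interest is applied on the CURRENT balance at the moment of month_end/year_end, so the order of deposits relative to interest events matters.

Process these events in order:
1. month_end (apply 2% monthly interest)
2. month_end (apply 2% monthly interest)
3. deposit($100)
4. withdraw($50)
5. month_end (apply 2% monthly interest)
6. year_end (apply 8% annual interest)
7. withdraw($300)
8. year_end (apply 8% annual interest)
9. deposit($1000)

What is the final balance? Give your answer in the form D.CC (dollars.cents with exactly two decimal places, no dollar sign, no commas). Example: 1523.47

After 1 (month_end (apply 2% monthly interest)): balance=$510.00 total_interest=$10.00
After 2 (month_end (apply 2% monthly interest)): balance=$520.20 total_interest=$20.20
After 3 (deposit($100)): balance=$620.20 total_interest=$20.20
After 4 (withdraw($50)): balance=$570.20 total_interest=$20.20
After 5 (month_end (apply 2% monthly interest)): balance=$581.60 total_interest=$31.60
After 6 (year_end (apply 8% annual interest)): balance=$628.12 total_interest=$78.12
After 7 (withdraw($300)): balance=$328.12 total_interest=$78.12
After 8 (year_end (apply 8% annual interest)): balance=$354.36 total_interest=$104.36
After 9 (deposit($1000)): balance=$1354.36 total_interest=$104.36

Answer: 1354.36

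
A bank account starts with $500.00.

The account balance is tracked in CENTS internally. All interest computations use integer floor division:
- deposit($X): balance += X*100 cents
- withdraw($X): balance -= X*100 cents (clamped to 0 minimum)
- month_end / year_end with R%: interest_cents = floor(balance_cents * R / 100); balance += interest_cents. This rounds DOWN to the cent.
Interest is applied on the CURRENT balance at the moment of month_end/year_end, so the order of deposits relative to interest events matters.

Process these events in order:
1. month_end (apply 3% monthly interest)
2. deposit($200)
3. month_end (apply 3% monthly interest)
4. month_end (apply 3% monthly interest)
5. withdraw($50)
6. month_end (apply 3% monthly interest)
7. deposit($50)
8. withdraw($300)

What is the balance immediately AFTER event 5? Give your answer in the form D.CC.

Answer: 708.54

Derivation:
After 1 (month_end (apply 3% monthly interest)): balance=$515.00 total_interest=$15.00
After 2 (deposit($200)): balance=$715.00 total_interest=$15.00
After 3 (month_end (apply 3% monthly interest)): balance=$736.45 total_interest=$36.45
After 4 (month_end (apply 3% monthly interest)): balance=$758.54 total_interest=$58.54
After 5 (withdraw($50)): balance=$708.54 total_interest=$58.54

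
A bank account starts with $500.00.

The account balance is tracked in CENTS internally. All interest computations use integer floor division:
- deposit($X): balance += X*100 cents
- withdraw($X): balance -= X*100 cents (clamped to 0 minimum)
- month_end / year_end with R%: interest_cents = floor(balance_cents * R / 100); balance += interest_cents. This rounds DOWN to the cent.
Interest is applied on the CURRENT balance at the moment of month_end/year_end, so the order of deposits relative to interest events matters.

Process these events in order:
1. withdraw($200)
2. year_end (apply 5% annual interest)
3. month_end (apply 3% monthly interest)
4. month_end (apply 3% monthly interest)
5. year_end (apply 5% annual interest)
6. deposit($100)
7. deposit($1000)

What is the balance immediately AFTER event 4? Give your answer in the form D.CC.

After 1 (withdraw($200)): balance=$300.00 total_interest=$0.00
After 2 (year_end (apply 5% annual interest)): balance=$315.00 total_interest=$15.00
After 3 (month_end (apply 3% monthly interest)): balance=$324.45 total_interest=$24.45
After 4 (month_end (apply 3% monthly interest)): balance=$334.18 total_interest=$34.18

Answer: 334.18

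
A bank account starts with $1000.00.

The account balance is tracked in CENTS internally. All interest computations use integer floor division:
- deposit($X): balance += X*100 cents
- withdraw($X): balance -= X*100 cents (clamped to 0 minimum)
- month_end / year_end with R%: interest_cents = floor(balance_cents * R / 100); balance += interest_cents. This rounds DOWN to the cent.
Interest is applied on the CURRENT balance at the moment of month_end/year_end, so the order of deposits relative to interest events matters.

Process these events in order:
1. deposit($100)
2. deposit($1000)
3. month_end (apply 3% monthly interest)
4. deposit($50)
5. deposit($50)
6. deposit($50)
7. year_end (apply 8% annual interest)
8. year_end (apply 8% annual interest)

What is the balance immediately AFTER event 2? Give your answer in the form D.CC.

Answer: 2100.00

Derivation:
After 1 (deposit($100)): balance=$1100.00 total_interest=$0.00
After 2 (deposit($1000)): balance=$2100.00 total_interest=$0.00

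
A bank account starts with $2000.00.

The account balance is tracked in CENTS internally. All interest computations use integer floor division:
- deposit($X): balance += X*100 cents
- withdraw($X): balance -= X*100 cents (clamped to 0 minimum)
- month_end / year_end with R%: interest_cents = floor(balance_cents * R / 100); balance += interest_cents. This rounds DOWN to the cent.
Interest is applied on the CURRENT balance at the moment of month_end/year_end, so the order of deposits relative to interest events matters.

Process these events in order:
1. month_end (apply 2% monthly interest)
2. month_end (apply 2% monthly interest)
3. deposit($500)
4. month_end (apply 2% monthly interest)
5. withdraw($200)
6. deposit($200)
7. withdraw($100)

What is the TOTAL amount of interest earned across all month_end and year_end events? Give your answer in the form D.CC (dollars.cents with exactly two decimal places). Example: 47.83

After 1 (month_end (apply 2% monthly interest)): balance=$2040.00 total_interest=$40.00
After 2 (month_end (apply 2% monthly interest)): balance=$2080.80 total_interest=$80.80
After 3 (deposit($500)): balance=$2580.80 total_interest=$80.80
After 4 (month_end (apply 2% monthly interest)): balance=$2632.41 total_interest=$132.41
After 5 (withdraw($200)): balance=$2432.41 total_interest=$132.41
After 6 (deposit($200)): balance=$2632.41 total_interest=$132.41
After 7 (withdraw($100)): balance=$2532.41 total_interest=$132.41

Answer: 132.41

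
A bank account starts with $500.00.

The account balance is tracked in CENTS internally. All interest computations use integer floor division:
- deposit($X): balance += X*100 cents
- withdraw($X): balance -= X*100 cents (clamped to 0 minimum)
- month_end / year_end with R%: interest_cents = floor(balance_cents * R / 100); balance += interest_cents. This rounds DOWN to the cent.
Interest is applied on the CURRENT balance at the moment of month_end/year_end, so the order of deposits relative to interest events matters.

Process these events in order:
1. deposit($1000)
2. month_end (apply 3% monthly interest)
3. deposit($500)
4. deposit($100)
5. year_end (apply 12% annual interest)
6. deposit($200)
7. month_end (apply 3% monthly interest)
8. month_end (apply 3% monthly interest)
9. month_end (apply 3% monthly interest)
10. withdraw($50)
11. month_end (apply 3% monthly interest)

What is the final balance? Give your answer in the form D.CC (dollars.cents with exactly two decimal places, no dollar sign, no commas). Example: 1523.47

Answer: 2877.51

Derivation:
After 1 (deposit($1000)): balance=$1500.00 total_interest=$0.00
After 2 (month_end (apply 3% monthly interest)): balance=$1545.00 total_interest=$45.00
After 3 (deposit($500)): balance=$2045.00 total_interest=$45.00
After 4 (deposit($100)): balance=$2145.00 total_interest=$45.00
After 5 (year_end (apply 12% annual interest)): balance=$2402.40 total_interest=$302.40
After 6 (deposit($200)): balance=$2602.40 total_interest=$302.40
After 7 (month_end (apply 3% monthly interest)): balance=$2680.47 total_interest=$380.47
After 8 (month_end (apply 3% monthly interest)): balance=$2760.88 total_interest=$460.88
After 9 (month_end (apply 3% monthly interest)): balance=$2843.70 total_interest=$543.70
After 10 (withdraw($50)): balance=$2793.70 total_interest=$543.70
After 11 (month_end (apply 3% monthly interest)): balance=$2877.51 total_interest=$627.51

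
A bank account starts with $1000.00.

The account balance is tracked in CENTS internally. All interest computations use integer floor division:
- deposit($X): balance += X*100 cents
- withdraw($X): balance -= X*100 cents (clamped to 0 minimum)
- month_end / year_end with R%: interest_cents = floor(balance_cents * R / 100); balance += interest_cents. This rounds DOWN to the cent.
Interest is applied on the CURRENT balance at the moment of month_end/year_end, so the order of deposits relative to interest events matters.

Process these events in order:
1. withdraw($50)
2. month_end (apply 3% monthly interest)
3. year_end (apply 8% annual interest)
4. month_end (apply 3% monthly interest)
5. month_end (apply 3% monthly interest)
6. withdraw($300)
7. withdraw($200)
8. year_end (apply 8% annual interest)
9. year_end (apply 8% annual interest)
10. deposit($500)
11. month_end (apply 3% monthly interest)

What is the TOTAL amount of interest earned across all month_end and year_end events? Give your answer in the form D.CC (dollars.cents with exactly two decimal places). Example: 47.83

After 1 (withdraw($50)): balance=$950.00 total_interest=$0.00
After 2 (month_end (apply 3% monthly interest)): balance=$978.50 total_interest=$28.50
After 3 (year_end (apply 8% annual interest)): balance=$1056.78 total_interest=$106.78
After 4 (month_end (apply 3% monthly interest)): balance=$1088.48 total_interest=$138.48
After 5 (month_end (apply 3% monthly interest)): balance=$1121.13 total_interest=$171.13
After 6 (withdraw($300)): balance=$821.13 total_interest=$171.13
After 7 (withdraw($200)): balance=$621.13 total_interest=$171.13
After 8 (year_end (apply 8% annual interest)): balance=$670.82 total_interest=$220.82
After 9 (year_end (apply 8% annual interest)): balance=$724.48 total_interest=$274.48
After 10 (deposit($500)): balance=$1224.48 total_interest=$274.48
After 11 (month_end (apply 3% monthly interest)): balance=$1261.21 total_interest=$311.21

Answer: 311.21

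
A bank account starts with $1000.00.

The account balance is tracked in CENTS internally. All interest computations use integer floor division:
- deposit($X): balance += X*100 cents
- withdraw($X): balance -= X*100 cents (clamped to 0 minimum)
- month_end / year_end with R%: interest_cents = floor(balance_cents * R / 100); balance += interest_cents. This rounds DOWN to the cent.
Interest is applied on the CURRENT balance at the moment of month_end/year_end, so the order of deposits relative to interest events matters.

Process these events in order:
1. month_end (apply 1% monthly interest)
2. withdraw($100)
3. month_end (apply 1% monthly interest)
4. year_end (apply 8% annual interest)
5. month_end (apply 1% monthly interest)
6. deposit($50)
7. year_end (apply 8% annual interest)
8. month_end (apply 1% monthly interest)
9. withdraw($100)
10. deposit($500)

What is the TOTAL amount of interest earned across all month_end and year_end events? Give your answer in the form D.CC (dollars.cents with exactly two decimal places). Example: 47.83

Answer: 198.10

Derivation:
After 1 (month_end (apply 1% monthly interest)): balance=$1010.00 total_interest=$10.00
After 2 (withdraw($100)): balance=$910.00 total_interest=$10.00
After 3 (month_end (apply 1% monthly interest)): balance=$919.10 total_interest=$19.10
After 4 (year_end (apply 8% annual interest)): balance=$992.62 total_interest=$92.62
After 5 (month_end (apply 1% monthly interest)): balance=$1002.54 total_interest=$102.54
After 6 (deposit($50)): balance=$1052.54 total_interest=$102.54
After 7 (year_end (apply 8% annual interest)): balance=$1136.74 total_interest=$186.74
After 8 (month_end (apply 1% monthly interest)): balance=$1148.10 total_interest=$198.10
After 9 (withdraw($100)): balance=$1048.10 total_interest=$198.10
After 10 (deposit($500)): balance=$1548.10 total_interest=$198.10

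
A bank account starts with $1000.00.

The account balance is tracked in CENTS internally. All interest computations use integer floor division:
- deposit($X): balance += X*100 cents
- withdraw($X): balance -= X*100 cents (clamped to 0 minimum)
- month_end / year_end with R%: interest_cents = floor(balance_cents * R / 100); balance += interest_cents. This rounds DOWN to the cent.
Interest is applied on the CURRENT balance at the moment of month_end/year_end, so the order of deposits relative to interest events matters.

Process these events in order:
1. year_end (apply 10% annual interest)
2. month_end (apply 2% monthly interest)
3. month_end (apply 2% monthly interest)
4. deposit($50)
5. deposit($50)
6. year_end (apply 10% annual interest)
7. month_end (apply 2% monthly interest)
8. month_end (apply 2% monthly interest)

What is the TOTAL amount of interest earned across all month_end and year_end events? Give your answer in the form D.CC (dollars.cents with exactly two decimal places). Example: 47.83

After 1 (year_end (apply 10% annual interest)): balance=$1100.00 total_interest=$100.00
After 2 (month_end (apply 2% monthly interest)): balance=$1122.00 total_interest=$122.00
After 3 (month_end (apply 2% monthly interest)): balance=$1144.44 total_interest=$144.44
After 4 (deposit($50)): balance=$1194.44 total_interest=$144.44
After 5 (deposit($50)): balance=$1244.44 total_interest=$144.44
After 6 (year_end (apply 10% annual interest)): balance=$1368.88 total_interest=$268.88
After 7 (month_end (apply 2% monthly interest)): balance=$1396.25 total_interest=$296.25
After 8 (month_end (apply 2% monthly interest)): balance=$1424.17 total_interest=$324.17

Answer: 324.17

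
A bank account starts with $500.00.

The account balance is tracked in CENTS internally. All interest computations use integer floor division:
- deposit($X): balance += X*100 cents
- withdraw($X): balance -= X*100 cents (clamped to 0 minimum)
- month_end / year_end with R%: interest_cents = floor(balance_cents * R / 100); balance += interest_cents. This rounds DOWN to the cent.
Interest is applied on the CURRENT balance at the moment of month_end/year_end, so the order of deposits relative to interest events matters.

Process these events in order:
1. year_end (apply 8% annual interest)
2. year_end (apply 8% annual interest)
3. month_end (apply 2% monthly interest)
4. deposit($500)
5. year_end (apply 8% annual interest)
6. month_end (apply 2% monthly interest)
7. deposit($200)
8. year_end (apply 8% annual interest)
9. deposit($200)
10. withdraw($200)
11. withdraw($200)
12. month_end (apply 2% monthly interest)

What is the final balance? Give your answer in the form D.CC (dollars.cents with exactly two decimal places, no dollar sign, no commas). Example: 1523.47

Answer: 1344.93

Derivation:
After 1 (year_end (apply 8% annual interest)): balance=$540.00 total_interest=$40.00
After 2 (year_end (apply 8% annual interest)): balance=$583.20 total_interest=$83.20
After 3 (month_end (apply 2% monthly interest)): balance=$594.86 total_interest=$94.86
After 4 (deposit($500)): balance=$1094.86 total_interest=$94.86
After 5 (year_end (apply 8% annual interest)): balance=$1182.44 total_interest=$182.44
After 6 (month_end (apply 2% monthly interest)): balance=$1206.08 total_interest=$206.08
After 7 (deposit($200)): balance=$1406.08 total_interest=$206.08
After 8 (year_end (apply 8% annual interest)): balance=$1518.56 total_interest=$318.56
After 9 (deposit($200)): balance=$1718.56 total_interest=$318.56
After 10 (withdraw($200)): balance=$1518.56 total_interest=$318.56
After 11 (withdraw($200)): balance=$1318.56 total_interest=$318.56
After 12 (month_end (apply 2% monthly interest)): balance=$1344.93 total_interest=$344.93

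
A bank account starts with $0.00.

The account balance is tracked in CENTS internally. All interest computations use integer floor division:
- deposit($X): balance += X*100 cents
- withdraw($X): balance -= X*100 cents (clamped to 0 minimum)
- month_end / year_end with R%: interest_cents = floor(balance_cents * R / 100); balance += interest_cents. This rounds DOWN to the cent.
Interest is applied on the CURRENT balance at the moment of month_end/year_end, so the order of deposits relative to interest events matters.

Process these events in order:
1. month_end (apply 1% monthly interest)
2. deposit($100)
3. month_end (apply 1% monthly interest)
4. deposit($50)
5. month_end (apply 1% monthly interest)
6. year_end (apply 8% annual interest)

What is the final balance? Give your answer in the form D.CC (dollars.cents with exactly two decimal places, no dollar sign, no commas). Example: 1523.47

Answer: 164.71

Derivation:
After 1 (month_end (apply 1% monthly interest)): balance=$0.00 total_interest=$0.00
After 2 (deposit($100)): balance=$100.00 total_interest=$0.00
After 3 (month_end (apply 1% monthly interest)): balance=$101.00 total_interest=$1.00
After 4 (deposit($50)): balance=$151.00 total_interest=$1.00
After 5 (month_end (apply 1% monthly interest)): balance=$152.51 total_interest=$2.51
After 6 (year_end (apply 8% annual interest)): balance=$164.71 total_interest=$14.71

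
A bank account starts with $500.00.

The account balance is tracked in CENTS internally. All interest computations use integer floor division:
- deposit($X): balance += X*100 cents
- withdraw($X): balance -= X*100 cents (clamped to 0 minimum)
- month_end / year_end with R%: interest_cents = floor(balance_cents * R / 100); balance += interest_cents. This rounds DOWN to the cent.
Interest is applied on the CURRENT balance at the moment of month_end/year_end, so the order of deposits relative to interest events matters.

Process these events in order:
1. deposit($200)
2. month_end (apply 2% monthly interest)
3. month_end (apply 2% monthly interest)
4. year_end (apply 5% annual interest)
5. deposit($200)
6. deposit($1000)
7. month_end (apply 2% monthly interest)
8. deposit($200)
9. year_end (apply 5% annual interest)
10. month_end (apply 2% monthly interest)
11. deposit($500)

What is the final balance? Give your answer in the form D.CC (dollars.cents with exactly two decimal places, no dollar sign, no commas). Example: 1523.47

After 1 (deposit($200)): balance=$700.00 total_interest=$0.00
After 2 (month_end (apply 2% monthly interest)): balance=$714.00 total_interest=$14.00
After 3 (month_end (apply 2% monthly interest)): balance=$728.28 total_interest=$28.28
After 4 (year_end (apply 5% annual interest)): balance=$764.69 total_interest=$64.69
After 5 (deposit($200)): balance=$964.69 total_interest=$64.69
After 6 (deposit($1000)): balance=$1964.69 total_interest=$64.69
After 7 (month_end (apply 2% monthly interest)): balance=$2003.98 total_interest=$103.98
After 8 (deposit($200)): balance=$2203.98 total_interest=$103.98
After 9 (year_end (apply 5% annual interest)): balance=$2314.17 total_interest=$214.17
After 10 (month_end (apply 2% monthly interest)): balance=$2360.45 total_interest=$260.45
After 11 (deposit($500)): balance=$2860.45 total_interest=$260.45

Answer: 2860.45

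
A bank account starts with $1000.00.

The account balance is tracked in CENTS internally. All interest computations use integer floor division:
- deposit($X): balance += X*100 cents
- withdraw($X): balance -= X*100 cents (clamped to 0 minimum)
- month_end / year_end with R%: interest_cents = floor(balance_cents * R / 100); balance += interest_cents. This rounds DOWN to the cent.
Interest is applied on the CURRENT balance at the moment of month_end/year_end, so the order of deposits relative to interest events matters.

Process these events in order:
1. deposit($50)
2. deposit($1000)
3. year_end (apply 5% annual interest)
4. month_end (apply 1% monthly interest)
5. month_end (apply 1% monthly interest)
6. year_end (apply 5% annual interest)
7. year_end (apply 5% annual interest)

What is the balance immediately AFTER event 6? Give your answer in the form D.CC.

Answer: 2305.54

Derivation:
After 1 (deposit($50)): balance=$1050.00 total_interest=$0.00
After 2 (deposit($1000)): balance=$2050.00 total_interest=$0.00
After 3 (year_end (apply 5% annual interest)): balance=$2152.50 total_interest=$102.50
After 4 (month_end (apply 1% monthly interest)): balance=$2174.02 total_interest=$124.02
After 5 (month_end (apply 1% monthly interest)): balance=$2195.76 total_interest=$145.76
After 6 (year_end (apply 5% annual interest)): balance=$2305.54 total_interest=$255.54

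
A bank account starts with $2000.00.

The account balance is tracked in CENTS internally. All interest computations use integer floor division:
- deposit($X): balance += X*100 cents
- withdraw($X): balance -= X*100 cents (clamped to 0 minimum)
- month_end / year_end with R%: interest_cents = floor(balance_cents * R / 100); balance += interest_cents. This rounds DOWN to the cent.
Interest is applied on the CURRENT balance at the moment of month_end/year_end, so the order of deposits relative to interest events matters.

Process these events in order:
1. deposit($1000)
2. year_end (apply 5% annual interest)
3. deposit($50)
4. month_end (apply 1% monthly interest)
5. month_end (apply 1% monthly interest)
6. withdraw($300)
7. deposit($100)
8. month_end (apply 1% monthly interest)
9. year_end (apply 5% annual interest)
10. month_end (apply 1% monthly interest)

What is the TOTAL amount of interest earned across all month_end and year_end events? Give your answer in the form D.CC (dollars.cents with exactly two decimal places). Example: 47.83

After 1 (deposit($1000)): balance=$3000.00 total_interest=$0.00
After 2 (year_end (apply 5% annual interest)): balance=$3150.00 total_interest=$150.00
After 3 (deposit($50)): balance=$3200.00 total_interest=$150.00
After 4 (month_end (apply 1% monthly interest)): balance=$3232.00 total_interest=$182.00
After 5 (month_end (apply 1% monthly interest)): balance=$3264.32 total_interest=$214.32
After 6 (withdraw($300)): balance=$2964.32 total_interest=$214.32
After 7 (deposit($100)): balance=$3064.32 total_interest=$214.32
After 8 (month_end (apply 1% monthly interest)): balance=$3094.96 total_interest=$244.96
After 9 (year_end (apply 5% annual interest)): balance=$3249.70 total_interest=$399.70
After 10 (month_end (apply 1% monthly interest)): balance=$3282.19 total_interest=$432.19

Answer: 432.19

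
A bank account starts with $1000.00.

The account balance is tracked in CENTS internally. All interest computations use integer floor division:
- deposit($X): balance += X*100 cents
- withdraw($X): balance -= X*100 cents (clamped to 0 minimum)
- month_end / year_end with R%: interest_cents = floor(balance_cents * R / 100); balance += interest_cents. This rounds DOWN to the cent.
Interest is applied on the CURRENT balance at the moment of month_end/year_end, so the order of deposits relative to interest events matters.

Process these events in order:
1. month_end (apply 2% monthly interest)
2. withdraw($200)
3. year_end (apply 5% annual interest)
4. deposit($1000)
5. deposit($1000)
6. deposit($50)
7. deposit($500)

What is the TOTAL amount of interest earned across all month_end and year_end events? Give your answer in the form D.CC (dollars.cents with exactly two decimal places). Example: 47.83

Answer: 61.00

Derivation:
After 1 (month_end (apply 2% monthly interest)): balance=$1020.00 total_interest=$20.00
After 2 (withdraw($200)): balance=$820.00 total_interest=$20.00
After 3 (year_end (apply 5% annual interest)): balance=$861.00 total_interest=$61.00
After 4 (deposit($1000)): balance=$1861.00 total_interest=$61.00
After 5 (deposit($1000)): balance=$2861.00 total_interest=$61.00
After 6 (deposit($50)): balance=$2911.00 total_interest=$61.00
After 7 (deposit($500)): balance=$3411.00 total_interest=$61.00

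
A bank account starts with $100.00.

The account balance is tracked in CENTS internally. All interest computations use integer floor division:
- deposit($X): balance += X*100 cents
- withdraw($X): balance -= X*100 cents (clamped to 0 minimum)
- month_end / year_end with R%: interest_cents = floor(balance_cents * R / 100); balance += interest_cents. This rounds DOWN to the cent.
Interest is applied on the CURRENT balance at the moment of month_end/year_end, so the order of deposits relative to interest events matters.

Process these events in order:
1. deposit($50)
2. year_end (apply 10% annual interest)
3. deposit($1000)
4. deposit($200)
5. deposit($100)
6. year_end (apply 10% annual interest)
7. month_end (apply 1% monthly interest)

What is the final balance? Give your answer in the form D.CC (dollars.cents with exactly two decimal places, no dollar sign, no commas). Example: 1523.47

After 1 (deposit($50)): balance=$150.00 total_interest=$0.00
After 2 (year_end (apply 10% annual interest)): balance=$165.00 total_interest=$15.00
After 3 (deposit($1000)): balance=$1165.00 total_interest=$15.00
After 4 (deposit($200)): balance=$1365.00 total_interest=$15.00
After 5 (deposit($100)): balance=$1465.00 total_interest=$15.00
After 6 (year_end (apply 10% annual interest)): balance=$1611.50 total_interest=$161.50
After 7 (month_end (apply 1% monthly interest)): balance=$1627.61 total_interest=$177.61

Answer: 1627.61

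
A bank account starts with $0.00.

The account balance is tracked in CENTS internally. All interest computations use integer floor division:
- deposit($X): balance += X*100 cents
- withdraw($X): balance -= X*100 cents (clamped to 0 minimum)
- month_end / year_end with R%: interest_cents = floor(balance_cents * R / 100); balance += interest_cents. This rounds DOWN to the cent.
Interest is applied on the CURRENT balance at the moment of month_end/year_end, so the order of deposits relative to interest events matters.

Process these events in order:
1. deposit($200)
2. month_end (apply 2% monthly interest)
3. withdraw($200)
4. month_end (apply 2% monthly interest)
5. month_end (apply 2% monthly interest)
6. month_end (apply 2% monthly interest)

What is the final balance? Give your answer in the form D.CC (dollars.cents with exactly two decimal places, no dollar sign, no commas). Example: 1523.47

After 1 (deposit($200)): balance=$200.00 total_interest=$0.00
After 2 (month_end (apply 2% monthly interest)): balance=$204.00 total_interest=$4.00
After 3 (withdraw($200)): balance=$4.00 total_interest=$4.00
After 4 (month_end (apply 2% monthly interest)): balance=$4.08 total_interest=$4.08
After 5 (month_end (apply 2% monthly interest)): balance=$4.16 total_interest=$4.16
After 6 (month_end (apply 2% monthly interest)): balance=$4.24 total_interest=$4.24

Answer: 4.24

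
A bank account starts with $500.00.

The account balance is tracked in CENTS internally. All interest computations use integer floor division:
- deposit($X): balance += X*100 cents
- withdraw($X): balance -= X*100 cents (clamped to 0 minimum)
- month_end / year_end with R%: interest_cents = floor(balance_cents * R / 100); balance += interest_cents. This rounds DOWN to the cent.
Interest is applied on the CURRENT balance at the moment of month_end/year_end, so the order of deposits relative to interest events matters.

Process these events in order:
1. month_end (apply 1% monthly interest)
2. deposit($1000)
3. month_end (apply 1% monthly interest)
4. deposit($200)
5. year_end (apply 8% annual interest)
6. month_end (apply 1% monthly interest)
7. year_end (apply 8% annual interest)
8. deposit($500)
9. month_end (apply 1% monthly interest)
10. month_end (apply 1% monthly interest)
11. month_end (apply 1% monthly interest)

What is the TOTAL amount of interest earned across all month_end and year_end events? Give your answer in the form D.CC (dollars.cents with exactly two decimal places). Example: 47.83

After 1 (month_end (apply 1% monthly interest)): balance=$505.00 total_interest=$5.00
After 2 (deposit($1000)): balance=$1505.00 total_interest=$5.00
After 3 (month_end (apply 1% monthly interest)): balance=$1520.05 total_interest=$20.05
After 4 (deposit($200)): balance=$1720.05 total_interest=$20.05
After 5 (year_end (apply 8% annual interest)): balance=$1857.65 total_interest=$157.65
After 6 (month_end (apply 1% monthly interest)): balance=$1876.22 total_interest=$176.22
After 7 (year_end (apply 8% annual interest)): balance=$2026.31 total_interest=$326.31
After 8 (deposit($500)): balance=$2526.31 total_interest=$326.31
After 9 (month_end (apply 1% monthly interest)): balance=$2551.57 total_interest=$351.57
After 10 (month_end (apply 1% monthly interest)): balance=$2577.08 total_interest=$377.08
After 11 (month_end (apply 1% monthly interest)): balance=$2602.85 total_interest=$402.85

Answer: 402.85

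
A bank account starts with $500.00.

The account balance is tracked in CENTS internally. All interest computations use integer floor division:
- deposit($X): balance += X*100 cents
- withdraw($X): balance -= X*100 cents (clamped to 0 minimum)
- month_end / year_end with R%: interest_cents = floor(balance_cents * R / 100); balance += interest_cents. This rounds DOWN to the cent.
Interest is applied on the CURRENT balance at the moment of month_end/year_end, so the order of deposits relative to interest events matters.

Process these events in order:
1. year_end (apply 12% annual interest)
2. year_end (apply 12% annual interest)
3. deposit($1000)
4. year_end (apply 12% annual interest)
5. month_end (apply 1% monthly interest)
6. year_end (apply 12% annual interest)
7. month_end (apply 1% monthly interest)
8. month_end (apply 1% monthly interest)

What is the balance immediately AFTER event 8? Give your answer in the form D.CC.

After 1 (year_end (apply 12% annual interest)): balance=$560.00 total_interest=$60.00
After 2 (year_end (apply 12% annual interest)): balance=$627.20 total_interest=$127.20
After 3 (deposit($1000)): balance=$1627.20 total_interest=$127.20
After 4 (year_end (apply 12% annual interest)): balance=$1822.46 total_interest=$322.46
After 5 (month_end (apply 1% monthly interest)): balance=$1840.68 total_interest=$340.68
After 6 (year_end (apply 12% annual interest)): balance=$2061.56 total_interest=$561.56
After 7 (month_end (apply 1% monthly interest)): balance=$2082.17 total_interest=$582.17
After 8 (month_end (apply 1% monthly interest)): balance=$2102.99 total_interest=$602.99

Answer: 2102.99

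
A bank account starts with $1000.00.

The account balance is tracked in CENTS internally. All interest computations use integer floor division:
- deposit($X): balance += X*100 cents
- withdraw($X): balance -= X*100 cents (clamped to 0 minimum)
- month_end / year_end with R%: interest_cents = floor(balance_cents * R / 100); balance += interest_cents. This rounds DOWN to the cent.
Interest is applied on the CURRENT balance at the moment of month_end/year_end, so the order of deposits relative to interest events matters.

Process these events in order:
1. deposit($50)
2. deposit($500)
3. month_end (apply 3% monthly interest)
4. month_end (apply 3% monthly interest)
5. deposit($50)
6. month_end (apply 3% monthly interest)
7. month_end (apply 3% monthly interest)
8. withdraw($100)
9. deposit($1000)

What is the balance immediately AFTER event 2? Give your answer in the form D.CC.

Answer: 1550.00

Derivation:
After 1 (deposit($50)): balance=$1050.00 total_interest=$0.00
After 2 (deposit($500)): balance=$1550.00 total_interest=$0.00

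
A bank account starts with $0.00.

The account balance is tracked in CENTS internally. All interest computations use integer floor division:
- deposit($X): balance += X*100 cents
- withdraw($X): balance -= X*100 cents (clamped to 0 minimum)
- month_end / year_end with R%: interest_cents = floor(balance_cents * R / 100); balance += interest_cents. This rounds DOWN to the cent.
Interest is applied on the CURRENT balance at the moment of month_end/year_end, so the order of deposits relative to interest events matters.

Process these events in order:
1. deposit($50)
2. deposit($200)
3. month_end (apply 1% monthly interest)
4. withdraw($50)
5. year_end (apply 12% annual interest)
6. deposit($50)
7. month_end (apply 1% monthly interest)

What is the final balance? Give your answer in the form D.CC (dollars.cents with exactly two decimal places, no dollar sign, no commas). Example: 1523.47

After 1 (deposit($50)): balance=$50.00 total_interest=$0.00
After 2 (deposit($200)): balance=$250.00 total_interest=$0.00
After 3 (month_end (apply 1% monthly interest)): balance=$252.50 total_interest=$2.50
After 4 (withdraw($50)): balance=$202.50 total_interest=$2.50
After 5 (year_end (apply 12% annual interest)): balance=$226.80 total_interest=$26.80
After 6 (deposit($50)): balance=$276.80 total_interest=$26.80
After 7 (month_end (apply 1% monthly interest)): balance=$279.56 total_interest=$29.56

Answer: 279.56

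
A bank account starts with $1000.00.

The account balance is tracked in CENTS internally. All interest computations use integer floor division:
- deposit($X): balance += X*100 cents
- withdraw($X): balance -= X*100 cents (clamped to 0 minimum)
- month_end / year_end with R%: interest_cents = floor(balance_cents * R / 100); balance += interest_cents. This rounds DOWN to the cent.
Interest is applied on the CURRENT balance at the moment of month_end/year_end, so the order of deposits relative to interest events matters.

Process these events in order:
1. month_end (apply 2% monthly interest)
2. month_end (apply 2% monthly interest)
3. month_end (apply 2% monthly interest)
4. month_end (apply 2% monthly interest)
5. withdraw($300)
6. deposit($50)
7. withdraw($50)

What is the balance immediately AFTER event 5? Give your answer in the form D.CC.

After 1 (month_end (apply 2% monthly interest)): balance=$1020.00 total_interest=$20.00
After 2 (month_end (apply 2% monthly interest)): balance=$1040.40 total_interest=$40.40
After 3 (month_end (apply 2% monthly interest)): balance=$1061.20 total_interest=$61.20
After 4 (month_end (apply 2% monthly interest)): balance=$1082.42 total_interest=$82.42
After 5 (withdraw($300)): balance=$782.42 total_interest=$82.42

Answer: 782.42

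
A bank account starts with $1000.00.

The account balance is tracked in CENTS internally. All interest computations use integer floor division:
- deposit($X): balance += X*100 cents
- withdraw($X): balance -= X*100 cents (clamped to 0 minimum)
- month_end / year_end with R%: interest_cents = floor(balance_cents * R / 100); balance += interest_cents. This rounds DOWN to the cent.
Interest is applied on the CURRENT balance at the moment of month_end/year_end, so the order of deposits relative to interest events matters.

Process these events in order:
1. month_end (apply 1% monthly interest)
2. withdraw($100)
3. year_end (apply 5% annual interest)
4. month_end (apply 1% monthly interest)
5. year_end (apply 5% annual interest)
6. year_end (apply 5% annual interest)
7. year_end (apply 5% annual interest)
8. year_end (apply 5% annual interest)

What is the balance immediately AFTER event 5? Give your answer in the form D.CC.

After 1 (month_end (apply 1% monthly interest)): balance=$1010.00 total_interest=$10.00
After 2 (withdraw($100)): balance=$910.00 total_interest=$10.00
After 3 (year_end (apply 5% annual interest)): balance=$955.50 total_interest=$55.50
After 4 (month_end (apply 1% monthly interest)): balance=$965.05 total_interest=$65.05
After 5 (year_end (apply 5% annual interest)): balance=$1013.30 total_interest=$113.30

Answer: 1013.30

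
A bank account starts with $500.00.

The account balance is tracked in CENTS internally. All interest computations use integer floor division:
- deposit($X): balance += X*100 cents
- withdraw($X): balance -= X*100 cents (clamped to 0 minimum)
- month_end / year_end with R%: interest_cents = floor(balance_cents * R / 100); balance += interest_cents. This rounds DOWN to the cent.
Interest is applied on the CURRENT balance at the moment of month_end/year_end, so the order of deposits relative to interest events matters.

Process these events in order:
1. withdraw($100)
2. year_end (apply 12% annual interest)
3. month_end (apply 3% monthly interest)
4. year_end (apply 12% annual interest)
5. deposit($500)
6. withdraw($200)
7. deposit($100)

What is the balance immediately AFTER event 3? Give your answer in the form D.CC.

Answer: 461.44

Derivation:
After 1 (withdraw($100)): balance=$400.00 total_interest=$0.00
After 2 (year_end (apply 12% annual interest)): balance=$448.00 total_interest=$48.00
After 3 (month_end (apply 3% monthly interest)): balance=$461.44 total_interest=$61.44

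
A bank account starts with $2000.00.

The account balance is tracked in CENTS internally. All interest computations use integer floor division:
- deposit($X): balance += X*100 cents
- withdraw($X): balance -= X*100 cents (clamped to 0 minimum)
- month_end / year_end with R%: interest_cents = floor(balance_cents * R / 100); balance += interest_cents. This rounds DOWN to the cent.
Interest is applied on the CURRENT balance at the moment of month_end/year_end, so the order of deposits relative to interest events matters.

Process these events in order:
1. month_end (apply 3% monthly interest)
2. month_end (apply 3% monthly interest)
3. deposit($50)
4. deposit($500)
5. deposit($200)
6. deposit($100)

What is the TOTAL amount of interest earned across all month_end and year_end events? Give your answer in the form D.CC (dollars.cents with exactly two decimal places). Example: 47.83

After 1 (month_end (apply 3% monthly interest)): balance=$2060.00 total_interest=$60.00
After 2 (month_end (apply 3% monthly interest)): balance=$2121.80 total_interest=$121.80
After 3 (deposit($50)): balance=$2171.80 total_interest=$121.80
After 4 (deposit($500)): balance=$2671.80 total_interest=$121.80
After 5 (deposit($200)): balance=$2871.80 total_interest=$121.80
After 6 (deposit($100)): balance=$2971.80 total_interest=$121.80

Answer: 121.80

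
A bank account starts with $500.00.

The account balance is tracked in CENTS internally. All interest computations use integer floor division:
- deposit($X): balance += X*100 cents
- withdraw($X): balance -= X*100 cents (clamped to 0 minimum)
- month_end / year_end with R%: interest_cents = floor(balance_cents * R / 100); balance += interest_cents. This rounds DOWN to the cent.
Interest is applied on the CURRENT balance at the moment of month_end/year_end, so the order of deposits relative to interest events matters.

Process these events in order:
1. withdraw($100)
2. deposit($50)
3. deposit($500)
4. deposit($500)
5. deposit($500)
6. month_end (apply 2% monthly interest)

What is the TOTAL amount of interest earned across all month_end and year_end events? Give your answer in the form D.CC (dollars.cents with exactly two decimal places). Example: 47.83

Answer: 39.00

Derivation:
After 1 (withdraw($100)): balance=$400.00 total_interest=$0.00
After 2 (deposit($50)): balance=$450.00 total_interest=$0.00
After 3 (deposit($500)): balance=$950.00 total_interest=$0.00
After 4 (deposit($500)): balance=$1450.00 total_interest=$0.00
After 5 (deposit($500)): balance=$1950.00 total_interest=$0.00
After 6 (month_end (apply 2% monthly interest)): balance=$1989.00 total_interest=$39.00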